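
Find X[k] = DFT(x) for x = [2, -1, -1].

X[k] = Σ(n=0 to 2) x[n] · ω_3^(nk)
where ω_3 = e^(-2πi/3)

Computing each X[k]:
X[0] = 0
X[1] = 3
X[2] = 3

X = [0, 3, 3]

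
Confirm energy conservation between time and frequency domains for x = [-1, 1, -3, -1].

Time domain:
Σ|x[n]|² = |-1|² + |1|² + |-3|² + |-1|² = 12.0000

Frequency domain:
(1/4)Σ|X[k]|² = (1/4)(|-4|² + |2-2i|² + |-4|² + |2+2i|²) = (1/4)·48.0000 = 12.0000

Both sides agree, confirming Parseval's theorem.

Σ|x[n]|² = (1/N)Σ|X[k]|² = 12.0000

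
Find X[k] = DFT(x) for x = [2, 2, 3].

X[k] = Σ(n=0 to 2) x[n] · ω_3^(nk)
where ω_3 = e^(-2πi/3)

Computing each X[k]:
X[0] = 7
X[1] = -0.5000+0.8660i
X[2] = -0.5000-0.8660i

X = [7, -0.5000+0.8660i, -0.5000-0.8660i]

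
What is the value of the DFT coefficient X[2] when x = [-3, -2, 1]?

X[2] = Σ(n=0 to 2) x[n] · ω_3^(2n) where ω_3 = e^(-2πi/3)
= (-3)·ω_3^0 + (-2)·ω_3^2 + (1)·ω_3^4

X[2] = -2.5000-2.5981i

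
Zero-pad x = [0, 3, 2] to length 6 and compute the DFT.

Original 3-point DFT: [5, -2.5000-0.8660i, -2.5000+0.8660i]
Zero-padded 6-point DFT provides frequency interpolation.

DFT_6([x, 0, ...]) = [5, 0.5000-4.3301i, -2.5000-0.8660i, -1, -2.5000+0.8660i, 0.5000+4.3301i]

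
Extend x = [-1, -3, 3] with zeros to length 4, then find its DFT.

Original 3-point DFT: [-1, -1.0000+5.1962i, -1.0000-5.1962i]
Zero-padded 4-point DFT provides frequency interpolation.

DFT_4([x, 0, ...]) = [-1, -4+3i, 5, -4-3i]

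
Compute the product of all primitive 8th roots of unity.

The primitive 8th roots of unity are ω_8^k for k coprime to 8: k ∈ {1, 3, 5, 7}
Their product equals the constant term of the cyclotomic polynomial Φ_8(x) up to sign.
For n ≥ 3, the product of all primitive nth roots of unity is 1. (For n=1 it is 1; for n=2 it is -1.)

1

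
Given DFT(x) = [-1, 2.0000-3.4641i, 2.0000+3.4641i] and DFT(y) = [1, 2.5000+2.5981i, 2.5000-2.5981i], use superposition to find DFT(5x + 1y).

By linearity: DFT(5x + 1y) = 5·DFT(x) + 1·DFT(y)
= 5·[-1, 2.0000-3.4641i, 2.0000+3.4641i] + 1·[1, 2.5000+2.5981i, 2.5000-2.5981i]

Computing element-wise:
Z[0] = 5·(-1) + 1·(1) = -4
Z[1] = 5·(2.0000-3.4641i) + 1·(2.5000+2.5981i) = 12.5000-14.7224i
Z[2] = 5·(2.0000+3.4641i) + 1·(2.5000-2.5981i) = 12.5000+14.7224i

DFT(5x + 1y) = 5·X + 1·Y = [-4, 12.5000-14.7224i, 12.5000+14.7224i]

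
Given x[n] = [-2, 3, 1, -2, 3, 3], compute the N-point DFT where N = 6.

X[k] = Σ(n=0 to 5) x[n] · ω_6^(nk)
where ω_6 = e^(-2πi/6)

Computing each X[k]:
X[0] = 6
X[1] = 1.0000+1.7321i
X[2] = -9.0000-1.7321i
X[3] = -2
X[4] = -9.0000+1.7321i
X[5] = 1.0000-1.7321i

X = [6, 1.0000+1.7321i, -9.0000-1.7321i, -2, -9.0000+1.7321i, 1.0000-1.7321i]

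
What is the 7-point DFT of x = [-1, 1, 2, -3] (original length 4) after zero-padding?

Original 4-point DFT: [-1, -3-4i, 3, -3+4i]
Zero-padded 7-point DFT provides frequency interpolation.

DFT_7([x, 0, ...]) = [-1, 1.8814-1.4300i, -4.8949-2.4527i, 0.0136+4.0546i, 0.0136-4.0546i, -4.8949+2.4527i, 1.8814+1.4300i]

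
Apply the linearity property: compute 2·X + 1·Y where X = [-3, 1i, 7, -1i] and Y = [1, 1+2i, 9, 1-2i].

By linearity: DFT(2x + 1y) = 2·DFT(x) + 1·DFT(y)
= 2·[-3, 1i, 7, -1i] + 1·[1, 1+2i, 9, 1-2i]

Computing element-wise:
Z[0] = 2·(-3) + 1·(1) = -5
Z[1] = 2·(1i) + 1·(1+2i) = 1+4i
Z[2] = 2·(7) + 1·(9) = 23
Z[3] = 2·(-1i) + 1·(1-2i) = 1-4i

DFT(2x + 1y) = 2·X + 1·Y = [-5, 1+4i, 23, 1-4i]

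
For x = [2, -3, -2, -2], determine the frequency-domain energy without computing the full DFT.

Parseval: Σ|x[n]|² = (1/N)Σ|X[k]|², so Σ|X[k]|² = N·Σ|x[n]|² = 4·21.0000

Σ|X[k]|² = N·Σ|x[n]|² = 4·21.0000 = 84.0000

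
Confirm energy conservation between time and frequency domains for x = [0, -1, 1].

Time domain:
Σ|x[n]|² = |0|² + |-1|² + |1|² = 2.0000

Frequency domain:
(1/3)Σ|X[k]|² = (1/3)(|0|² + |1.7321i|² + |-1.7321i|²) = (1/3)·6.0000 = 2.0000

Both sides agree, confirming Parseval's theorem.

Σ|x[n]|² = (1/N)Σ|X[k]|² = 2.0000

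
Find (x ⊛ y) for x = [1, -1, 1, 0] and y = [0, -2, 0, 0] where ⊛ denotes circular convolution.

(x ⊛ y)[n] = Σ(m=0 to 3) x[m] · y[(n-m) mod 4]

Computing each output sample:
(x ⊛ y)[0] = 0
(x ⊛ y)[1] = -2
(x ⊛ y)[2] = 2
(x ⊛ y)[3] = -2

x ⊛ y = [0, -2, 2, -2]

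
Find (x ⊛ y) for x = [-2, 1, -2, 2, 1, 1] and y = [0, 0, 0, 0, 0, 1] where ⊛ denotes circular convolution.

(x ⊛ y)[n] = Σ(m=0 to 5) x[m] · y[(n-m) mod 6]

Computing each output sample:
(x ⊛ y)[0] = 1
(x ⊛ y)[1] = -2
(x ⊛ y)[2] = 2
(x ⊛ y)[3] = 1
(x ⊛ y)[4] = 1
(x ⊛ y)[5] = -2

x ⊛ y = [1, -2, 2, 1, 1, -2]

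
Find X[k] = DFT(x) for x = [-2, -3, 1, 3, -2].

X[k] = Σ(n=0 to 4) x[n] · ω_5^(nk)
where ω_5 = e^(-2πi/5)

Computing each X[k]:
X[0] = -3
X[1] = -6.7812+2.1266i
X[2] = 3.2812-1.3143i
X[3] = 3.2812+1.3143i
X[4] = -6.7812-2.1266i

X = [-3, -6.7812+2.1266i, 3.2812-1.3143i, 3.2812+1.3143i, -6.7812-2.1266i]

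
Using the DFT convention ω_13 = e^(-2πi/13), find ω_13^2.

ω_13^2 = e^(-2πi·2/13)
= cos(-2π·2/13) + i·sin(-2π·2/13)
= cos(-4π/13) + i·sin(-4π/13)

ω_13^2 = cos(-4π/13) + i·sin(-4π/13) = 0.5681-0.8230i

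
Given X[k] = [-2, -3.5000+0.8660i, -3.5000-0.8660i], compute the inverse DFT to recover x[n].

x[n] = (1/3) Σ(k=0 to 2) X[k] · e^(2πikn/3)

Computing each x[n]:
x[0] = -3
x[1] = 0
x[2] = 1

x = [-3, 0, 1]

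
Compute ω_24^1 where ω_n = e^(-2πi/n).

ω_24^1 = e^(-2πi·1/24)
= cos(-2π·1/24) + i·sin(-2π·1/24)
= cos(-2π/24) + i·sin(-2π/24)

ω_24^1 = cos(-2π/24) + i·sin(-2π/24) = 0.9659-0.2588i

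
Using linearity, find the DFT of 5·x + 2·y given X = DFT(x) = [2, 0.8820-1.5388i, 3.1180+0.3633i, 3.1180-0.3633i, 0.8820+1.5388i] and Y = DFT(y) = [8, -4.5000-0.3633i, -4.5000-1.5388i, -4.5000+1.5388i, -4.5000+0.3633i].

By linearity: DFT(5x + 2y) = 5·DFT(x) + 2·DFT(y)
= 5·[2, 0.8820-1.5388i, 3.1180+0.3633i, 3.1180-0.3633i, 0.8820+1.5388i] + 2·[8, -4.5000-0.3633i, -4.5000-1.5388i, -4.5000+1.5388i, -4.5000+0.3633i]

Computing element-wise:
Z[0] = 5·(2) + 2·(8) = 26
Z[1] = 5·(0.8820-1.5388i) + 2·(-4.5000-0.3633i) = -4.5900-8.4206i
Z[2] = 5·(3.1180+0.3633i) + 2·(-4.5000-1.5388i) = 6.5900-1.2611i
Z[3] = 5·(3.1180-0.3633i) + 2·(-4.5000+1.5388i) = 6.5900+1.2611i
Z[4] = 5·(0.8820+1.5388i) + 2·(-4.5000+0.3633i) = -4.5900+8.4206i

DFT(5x + 2y) = 5·X + 2·Y = [26, -4.5900-8.4206i, 6.5900-1.2611i, 6.5900+1.2611i, -4.5900+8.4206i]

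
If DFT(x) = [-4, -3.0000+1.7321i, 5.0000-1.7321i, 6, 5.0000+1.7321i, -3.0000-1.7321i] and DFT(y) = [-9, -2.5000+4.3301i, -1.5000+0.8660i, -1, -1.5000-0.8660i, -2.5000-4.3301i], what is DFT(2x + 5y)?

By linearity: DFT(2x + 5y) = 2·DFT(x) + 5·DFT(y)
= 2·[-4, -3.0000+1.7321i, 5.0000-1.7321i, 6, 5.0000+1.7321i, -3.0000-1.7321i] + 5·[-9, -2.5000+4.3301i, -1.5000+0.8660i, -1, -1.5000-0.8660i, -2.5000-4.3301i]

Computing element-wise:
Z[0] = 2·(-4) + 5·(-9) = -53
Z[1] = 2·(-3.0000+1.7321i) + 5·(-2.5000+4.3301i) = -18.5000+25.1147i
Z[2] = 2·(5.0000-1.7321i) + 5·(-1.5000+0.8660i) = 2.5000+0.8658i
Z[3] = 2·(6) + 5·(-1) = 7
Z[4] = 2·(5.0000+1.7321i) + 5·(-1.5000-0.8660i) = 2.5000-0.8658i
Z[5] = 2·(-3.0000-1.7321i) + 5·(-2.5000-4.3301i) = -18.5000-25.1147i

DFT(2x + 5y) = 2·X + 5·Y = [-53, -18.5000+25.1147i, 2.5000+0.8658i, 7, 2.5000-0.8658i, -18.5000-25.1147i]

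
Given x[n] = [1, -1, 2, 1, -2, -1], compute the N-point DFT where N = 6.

X[k] = Σ(n=0 to 5) x[n] · ω_6^(nk)
where ω_6 = e^(-2πi/6)

Computing each X[k]:
X[0] = 0
X[1] = -1.0000-3.4641i
X[2] = 3.0000+3.4641i
X[3] = 2
X[4] = 3.0000-3.4641i
X[5] = -1.0000+3.4641i

X = [0, -1.0000-3.4641i, 3.0000+3.4641i, 2, 3.0000-3.4641i, -1.0000+3.4641i]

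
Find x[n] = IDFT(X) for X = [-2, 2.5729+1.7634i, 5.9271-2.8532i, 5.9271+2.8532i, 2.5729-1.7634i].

x[n] = (1/5) Σ(k=0 to 4) X[k] · e^(2πikn/5)

Computing each x[n]:
x[0] = 3
x[1] = -2
x[2] = -2
x[3] = 1
x[4] = -2

x = [3, -2, -2, 1, -2]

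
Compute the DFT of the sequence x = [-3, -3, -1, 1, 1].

X[k] = Σ(n=0 to 4) x[n] · ω_5^(nk)
where ω_5 = e^(-2πi/5)

Computing each X[k]:
X[0] = -5
X[1] = -3.6180+4.9798i
X[2] = -1.3820+0.4490i
X[3] = -1.3820-0.4490i
X[4] = -3.6180-4.9798i

X = [-5, -3.6180+4.9798i, -1.3820+0.4490i, -1.3820-0.4490i, -3.6180-4.9798i]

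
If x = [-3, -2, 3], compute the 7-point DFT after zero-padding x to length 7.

Original 3-point DFT: [-2, -3.5000+4.3301i, -3.5000-4.3301i]
Zero-padded 7-point DFT provides frequency interpolation.

DFT_7([x, 0, ...]) = [-2, -4.9145-1.3611i, -5.2579+3.2515i, 0.6724+3.2133i, 0.6724-3.2133i, -5.2579-3.2515i, -4.9145+1.3611i]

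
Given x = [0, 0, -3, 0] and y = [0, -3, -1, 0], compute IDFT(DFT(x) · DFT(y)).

(x ⊛ y)[n] = Σ(m=0 to 3) x[m] · y[(n-m) mod 4]

Computing each output sample:
(x ⊛ y)[0] = 3
(x ⊛ y)[1] = 0
(x ⊛ y)[2] = 0
(x ⊛ y)[3] = 9

x ⊛ y = [3, 0, 0, 9]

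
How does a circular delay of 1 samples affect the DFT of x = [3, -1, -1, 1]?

Time shift by 1: X_shifted[k] = ω_4^(1k) · X[k]
Shifted x = [1, 3, -1, -1]

DFT(x[n-1]) = [2, 2-4i, -2, 2+4i]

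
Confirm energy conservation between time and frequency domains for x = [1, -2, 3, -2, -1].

Time domain:
Σ|x[n]|² = |1|² + |-2|² + |3|² + |-2|² + |-1|² = 19.0000

Frequency domain:
(1/5)Σ|X[k]|² = (1/5)(|-1|² + |-0.7361-1.9879i|² + |3.7361+5.3431i|² + |3.7361-5.3431i|² + |-0.7361+1.9879i|²) = (1/5)·95.0000 = 19.0000

Both sides agree, confirming Parseval's theorem.

Σ|x[n]|² = (1/N)Σ|X[k]|² = 19.0000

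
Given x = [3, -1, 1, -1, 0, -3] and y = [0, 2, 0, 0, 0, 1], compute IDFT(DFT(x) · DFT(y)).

(x ⊛ y)[n] = Σ(m=0 to 5) x[m] · y[(n-m) mod 6]

Computing each output sample:
(x ⊛ y)[0] = -7
(x ⊛ y)[1] = 7
(x ⊛ y)[2] = -3
(x ⊛ y)[3] = 2
(x ⊛ y)[4] = -5
(x ⊛ y)[5] = 3

x ⊛ y = [-7, 7, -3, 2, -5, 3]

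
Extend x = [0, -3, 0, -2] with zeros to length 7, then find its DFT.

Original 4-point DFT: [-5, 1i, 5, -1i]
Zero-padded 7-point DFT provides frequency interpolation.

DFT_7([x, 0, ...]) = [-5, -0.0685+3.2133i, -0.5794+1.3611i, 3.1479+3.2515i, 3.1479-3.2515i, -0.5794-1.3611i, -0.0685-3.2133i]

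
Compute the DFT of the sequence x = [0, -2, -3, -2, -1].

X[k] = Σ(n=0 to 4) x[n] · ω_5^(nk)
where ω_5 = e^(-2πi/5)

Computing each X[k]:
X[0] = -8
X[1] = 3.1180+1.5388i
X[2] = 0.8820-0.3633i
X[3] = 0.8820+0.3633i
X[4] = 3.1180-1.5388i

X = [-8, 3.1180+1.5388i, 0.8820-0.3633i, 0.8820+0.3633i, 3.1180-1.5388i]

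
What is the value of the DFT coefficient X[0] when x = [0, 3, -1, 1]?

X[0] = Σ(n=0 to 3) x[n] · ω_4^0 = Σ x[n]
= (0) + (3) + (-1) + (1)

X[0] = 3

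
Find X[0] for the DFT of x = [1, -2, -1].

X[0] = Σ(n=0 to 2) x[n] · ω_3^0 = Σ x[n]
= (1) + (-2) + (-1)

X[0] = -2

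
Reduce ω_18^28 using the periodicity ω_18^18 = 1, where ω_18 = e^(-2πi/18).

Since ω_18^18 = 1, powers reduce modulo 18.
28 mod 18 = 10
So ω_18^28 = ω_18^10 = e^(-2πi·10/18)

ω_18^28 = ω_18^10 = -0.9397+0.3420i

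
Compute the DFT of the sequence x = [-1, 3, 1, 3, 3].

X[k] = Σ(n=0 to 4) x[n] · ω_5^(nk)
where ω_5 = e^(-2πi/5)

Computing each X[k]:
X[0] = 9
X[1] = -2.3820+1.1756i
X[2] = -4.6180-1.9021i
X[3] = -4.6180+1.9021i
X[4] = -2.3820-1.1756i

X = [9, -2.3820+1.1756i, -4.6180-1.9021i, -4.6180+1.9021i, -2.3820-1.1756i]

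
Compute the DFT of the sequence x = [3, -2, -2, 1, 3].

X[k] = Σ(n=0 to 4) x[n] · ω_5^(nk)
where ω_5 = e^(-2πi/5)

Computing each X[k]:
X[0] = 3
X[1] = 4.1180+6.5186i
X[2] = 1.8820+0.0858i
X[3] = 1.8820-0.0858i
X[4] = 4.1180-6.5186i

X = [3, 4.1180+6.5186i, 1.8820+0.0858i, 1.8820-0.0858i, 4.1180-6.5186i]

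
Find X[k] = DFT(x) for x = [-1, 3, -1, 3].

X[k] = Σ(n=0 to 3) x[n] · ω_4^(nk)
where ω_4 = e^(-2πi/4)

Computing each X[k]:
X[0] = 4
X[1] = 0
X[2] = -8
X[3] = 0

X = [4, 0, -8, 0]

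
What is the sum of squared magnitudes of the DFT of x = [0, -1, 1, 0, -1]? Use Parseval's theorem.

Parseval: Σ|x[n]|² = (1/N)Σ|X[k]|², so Σ|X[k]|² = N·Σ|x[n]|² = 5·3.0000

Σ|X[k]|² = N·Σ|x[n]|² = 5·3.0000 = 15.0000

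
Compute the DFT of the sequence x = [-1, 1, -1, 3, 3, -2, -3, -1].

X[k] = Σ(n=0 to 7) x[n] · ω_8^(nk)
where ω_8 = e^(-2πi/8)

Computing each X[k]:
X[0] = -1
X[1] = -4.7071-6.9497i
X[2] = 6+3i
X[3] = -3.2929-2.9497i
X[4] = -3
X[5] = -3.2929+2.9497i
X[6] = 6-3i
X[7] = -4.7071+6.9497i

X = [-1, -4.7071-6.9497i, 6+3i, -3.2929-2.9497i, -3, -3.2929+2.9497i, 6-3i, -4.7071+6.9497i]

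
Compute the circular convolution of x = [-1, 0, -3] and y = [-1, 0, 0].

(x ⊛ y)[n] = Σ(m=0 to 2) x[m] · y[(n-m) mod 3]

Computing each output sample:
(x ⊛ y)[0] = 1
(x ⊛ y)[1] = 0
(x ⊛ y)[2] = 3

x ⊛ y = [1, 0, 3]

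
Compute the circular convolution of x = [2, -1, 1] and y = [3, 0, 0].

(x ⊛ y)[n] = Σ(m=0 to 2) x[m] · y[(n-m) mod 3]

Computing each output sample:
(x ⊛ y)[0] = 6
(x ⊛ y)[1] = -3
(x ⊛ y)[2] = 3

x ⊛ y = [6, -3, 3]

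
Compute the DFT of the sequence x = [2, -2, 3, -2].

X[k] = Σ(n=0 to 3) x[n] · ω_4^(nk)
where ω_4 = e^(-2πi/4)

Computing each X[k]:
X[0] = 1
X[1] = -1
X[2] = 9
X[3] = -1

X = [1, -1, 9, -1]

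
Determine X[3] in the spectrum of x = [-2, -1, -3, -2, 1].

X[3] = Σ(n=0 to 4) x[n] · ω_5^(3n) where ω_5 = e^(-2πi/5)
= (-2)·ω_5^0 + (-1)·ω_5^3 + (-3)·ω_5^6 + (-2)·ω_5^9 + (1)·ω_5^12

X[3] = -3.5451-0.2245i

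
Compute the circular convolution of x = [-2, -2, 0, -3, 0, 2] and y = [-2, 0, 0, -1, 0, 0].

(x ⊛ y)[n] = Σ(m=0 to 5) x[m] · y[(n-m) mod 6]

Computing each output sample:
(x ⊛ y)[0] = 7
(x ⊛ y)[1] = 4
(x ⊛ y)[2] = -2
(x ⊛ y)[3] = 8
(x ⊛ y)[4] = 2
(x ⊛ y)[5] = -4

x ⊛ y = [7, 4, -2, 8, 2, -4]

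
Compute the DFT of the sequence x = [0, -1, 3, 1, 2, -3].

X[k] = Σ(n=0 to 5) x[n] · ω_6^(nk)
where ω_6 = e^(-2πi/6)

Computing each X[k]:
X[0] = 2
X[1] = -5.5000-2.5981i
X[2] = 0.5000-0.8660i
X[3] = 8
X[4] = 0.5000+0.8660i
X[5] = -5.5000+2.5981i

X = [2, -5.5000-2.5981i, 0.5000-0.8660i, 8, 0.5000+0.8660i, -5.5000+2.5981i]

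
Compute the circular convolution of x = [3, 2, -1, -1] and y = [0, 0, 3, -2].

(x ⊛ y)[n] = Σ(m=0 to 3) x[m] · y[(n-m) mod 4]

Computing each output sample:
(x ⊛ y)[0] = -7
(x ⊛ y)[1] = -1
(x ⊛ y)[2] = 11
(x ⊛ y)[3] = 0

x ⊛ y = [-7, -1, 11, 0]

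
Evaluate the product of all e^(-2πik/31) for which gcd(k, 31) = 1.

The primitive 31st roots of unity are ω_31^k for k coprime to 31: k ∈ {1, 2, 3, 4, 5, 6, 7, 8, 9, 10, 11, 12, 13, 14, 15, 16, 17, 18, 19, 20, 21, 22, 23, 24, 25, 26, 27, 28, 29, 30}
Their product equals the constant term of the cyclotomic polynomial Φ_31(x) up to sign.
For n ≥ 3, the product of all primitive nth roots of unity is 1. (For n=1 it is 1; for n=2 it is -1.)

1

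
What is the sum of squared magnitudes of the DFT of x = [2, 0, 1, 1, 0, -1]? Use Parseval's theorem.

Parseval: Σ|x[n]|² = (1/N)Σ|X[k]|², so Σ|X[k]|² = N·Σ|x[n]|² = 6·7.0000

Σ|X[k]|² = N·Σ|x[n]|² = 6·7.0000 = 42.0000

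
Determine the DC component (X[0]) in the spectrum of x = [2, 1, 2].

X[0] = Σ(n=0 to 2) x[n] · ω_3^0 = Σ x[n]
= (2) + (1) + (2)

X[0] = 5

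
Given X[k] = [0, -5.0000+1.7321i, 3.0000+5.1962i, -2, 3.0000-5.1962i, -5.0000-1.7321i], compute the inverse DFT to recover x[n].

x[n] = (1/6) Σ(k=0 to 5) X[k] · e^(2πikn/6)

Computing each x[n]:
x[0] = -1
x[1] = -3
x[2] = 1
x[3] = 3
x[4] = -1
x[5] = 1

x = [-1, -3, 1, 3, -1, 1]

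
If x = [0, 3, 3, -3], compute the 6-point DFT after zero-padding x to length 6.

Original 4-point DFT: [3, -3-6i, 3, -3+6i]
Zero-padded 6-point DFT provides frequency interpolation.

DFT_6([x, 0, ...]) = [3, 3.0000-5.1962i, -6, 3, -6, 3.0000+5.1962i]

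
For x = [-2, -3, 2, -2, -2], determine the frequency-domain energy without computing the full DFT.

Parseval: Σ|x[n]|² = (1/N)Σ|X[k]|², so Σ|X[k]|² = N·Σ|x[n]|² = 5·25.0000

Σ|X[k]|² = N·Σ|x[n]|² = 5·25.0000 = 125.0000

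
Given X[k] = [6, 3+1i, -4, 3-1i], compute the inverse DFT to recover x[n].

x[n] = (1/4) Σ(k=0 to 3) X[k] · e^(2πikn/4)

Computing each x[n]:
x[0] = 2
x[1] = 2
x[2] = -1
x[3] = 3

x = [2, 2, -1, 3]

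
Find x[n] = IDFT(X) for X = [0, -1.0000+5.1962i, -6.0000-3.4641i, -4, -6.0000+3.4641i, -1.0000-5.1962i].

x[n] = (1/6) Σ(k=0 to 5) X[k] · e^(2πikn/6)

Computing each x[n]:
x[0] = -3
x[1] = 1
x[2] = -2
x[3] = -1
x[4] = 3
x[5] = 2

x = [-3, 1, -2, -1, 3, 2]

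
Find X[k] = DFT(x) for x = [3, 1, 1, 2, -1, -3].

X[k] = Σ(n=0 to 5) x[n] · ω_6^(nk)
where ω_6 = e^(-2πi/6)

Computing each X[k]:
X[0] = 3
X[1] = -5.1962i
X[2] = 6.0000-1.7321i
X[3] = 3
X[4] = 6.0000+1.7321i
X[5] = 5.1962i

X = [3, -5.1962i, 6.0000-1.7321i, 3, 6.0000+1.7321i, 5.1962i]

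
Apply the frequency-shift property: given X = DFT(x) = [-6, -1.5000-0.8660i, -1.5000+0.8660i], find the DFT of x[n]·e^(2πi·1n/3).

Modulation property: DFT(ω_3^(-1n)·x[n]) = X[(k-1) mod 3], so circularly shift X by 1 positions.

X[k-1] = [-1.5000+0.8660i, -6, -1.5000-0.8660i]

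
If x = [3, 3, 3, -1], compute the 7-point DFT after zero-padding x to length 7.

Original 4-point DFT: [8, -4i, 4, 4i]
Zero-padded 7-point DFT provides frequency interpolation.

DFT_7([x, 0, ...]) = [8, 5.1039-4.8364i, -0.9940-2.4050i, 2.3901+2.0188i, 2.3901-2.0188i, -0.9940+2.4050i, 5.1039+4.8364i]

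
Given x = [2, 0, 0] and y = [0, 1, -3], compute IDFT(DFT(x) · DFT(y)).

(x ⊛ y)[n] = Σ(m=0 to 2) x[m] · y[(n-m) mod 3]

Computing each output sample:
(x ⊛ y)[0] = 0
(x ⊛ y)[1] = 2
(x ⊛ y)[2] = -6

x ⊛ y = [0, 2, -6]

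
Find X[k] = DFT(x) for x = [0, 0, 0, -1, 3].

X[k] = Σ(n=0 to 4) x[n] · ω_5^(nk)
where ω_5 = e^(-2πi/5)

Computing each X[k]:
X[0] = 2
X[1] = 1.7361+2.2654i
X[2] = -2.7361+2.7144i
X[3] = -2.7361-2.7144i
X[4] = 1.7361-2.2654i

X = [2, 1.7361+2.2654i, -2.7361+2.7144i, -2.7361-2.7144i, 1.7361-2.2654i]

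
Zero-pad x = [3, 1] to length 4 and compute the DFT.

Original 2-point DFT: [4, 2]
Zero-padded 4-point DFT provides frequency interpolation.

DFT_4([x, 0, ...]) = [4, 3-1i, 2, 3+1i]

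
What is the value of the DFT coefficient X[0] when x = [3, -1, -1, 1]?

X[0] = Σ(n=0 to 3) x[n] · ω_4^0 = Σ x[n]
= (3) + (-1) + (-1) + (1)

X[0] = 2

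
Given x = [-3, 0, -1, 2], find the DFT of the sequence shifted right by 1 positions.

Time shift by 1: X_shifted[k] = ω_4^(1k) · X[k]
Shifted x = [2, -3, 0, -1]

DFT(x[n-1]) = [-2, 2+2i, 6, 2-2i]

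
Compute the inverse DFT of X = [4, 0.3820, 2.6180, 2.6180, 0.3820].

x[n] = (1/5) Σ(k=0 to 4) X[k] · e^(2πikn/5)

Computing each x[n]:
x[0] = 2
x[1] = 0
x[2] = 1
x[3] = 1
x[4] = 0

x = [2, 0, 1, 1, 0]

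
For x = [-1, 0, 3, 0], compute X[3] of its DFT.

X[3] = Σ(n=0 to 3) x[n] · ω_4^(3n) where ω_4 = e^(-2πi/4)
= (-1)·ω_4^0 + (0)·ω_4^3 + (3)·ω_4^6 + (0)·ω_4^9

X[3] = -4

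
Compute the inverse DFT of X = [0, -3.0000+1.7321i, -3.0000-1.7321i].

x[n] = (1/3) Σ(k=0 to 2) X[k] · e^(2πikn/3)

Computing each x[n]:
x[0] = -2
x[1] = 0
x[2] = 2

x = [-2, 0, 2]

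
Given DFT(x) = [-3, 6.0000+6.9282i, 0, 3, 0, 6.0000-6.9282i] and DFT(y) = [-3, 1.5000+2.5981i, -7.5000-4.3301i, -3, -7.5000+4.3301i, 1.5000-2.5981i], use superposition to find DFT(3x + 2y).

By linearity: DFT(3x + 2y) = 3·DFT(x) + 2·DFT(y)
= 3·[-3, 6.0000+6.9282i, 0, 3, 0, 6.0000-6.9282i] + 2·[-3, 1.5000+2.5981i, -7.5000-4.3301i, -3, -7.5000+4.3301i, 1.5000-2.5981i]

Computing element-wise:
Z[0] = 3·(-3) + 2·(-3) = -15
Z[1] = 3·(6.0000+6.9282i) + 2·(1.5000+2.5981i) = 21.0000+25.9808i
Z[2] = 3·(0) + 2·(-7.5000-4.3301i) = -15.0000-8.6602i
Z[3] = 3·(3) + 2·(-3) = 3
Z[4] = 3·(0) + 2·(-7.5000+4.3301i) = -15.0000+8.6602i
Z[5] = 3·(6.0000-6.9282i) + 2·(1.5000-2.5981i) = 21.0000-25.9808i

DFT(3x + 2y) = 3·X + 2·Y = [-15, 21.0000+25.9808i, -15.0000-8.6602i, 3, -15.0000+8.6602i, 21.0000-25.9808i]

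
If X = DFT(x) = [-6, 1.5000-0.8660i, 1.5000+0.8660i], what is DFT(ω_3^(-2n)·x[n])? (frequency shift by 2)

Modulation property: DFT(ω_3^(-2n)·x[n]) = X[(k-2) mod 3], so circularly shift X by 2 positions.

X[k-2] = [1.5000-0.8660i, 1.5000+0.8660i, -6]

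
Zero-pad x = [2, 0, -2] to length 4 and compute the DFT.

Original 3-point DFT: [0, 3.0000-1.7321i, 3.0000+1.7321i]
Zero-padded 4-point DFT provides frequency interpolation.

DFT_4([x, 0, ...]) = [0, 4, 0, 4]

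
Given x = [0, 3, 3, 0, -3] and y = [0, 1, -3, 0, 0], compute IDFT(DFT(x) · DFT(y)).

(x ⊛ y)[n] = Σ(m=0 to 4) x[m] · y[(n-m) mod 5]

Computing each output sample:
(x ⊛ y)[0] = -3
(x ⊛ y)[1] = 9
(x ⊛ y)[2] = 3
(x ⊛ y)[3] = -6
(x ⊛ y)[4] = -9

x ⊛ y = [-3, 9, 3, -6, -9]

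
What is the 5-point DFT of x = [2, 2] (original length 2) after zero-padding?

Original 2-point DFT: [4, 0]
Zero-padded 5-point DFT provides frequency interpolation.

DFT_5([x, 0, ...]) = [4, 2.6180-1.9021i, 0.3820-1.1756i, 0.3820+1.1756i, 2.6180+1.9021i]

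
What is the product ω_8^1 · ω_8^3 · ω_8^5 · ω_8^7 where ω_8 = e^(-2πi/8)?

The primitive 8th roots of unity are ω_8^k for k coprime to 8: k ∈ {1, 3, 5, 7}
Their product equals the constant term of the cyclotomic polynomial Φ_8(x) up to sign.
For n ≥ 3, the product of all primitive nth roots of unity is 1. (For n=1 it is 1; for n=2 it is -1.)

1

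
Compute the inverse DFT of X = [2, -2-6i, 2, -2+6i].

x[n] = (1/4) Σ(k=0 to 3) X[k] · e^(2πikn/4)

Computing each x[n]:
x[0] = 0
x[1] = 3
x[2] = 2
x[3] = -3

x = [0, 3, 2, -3]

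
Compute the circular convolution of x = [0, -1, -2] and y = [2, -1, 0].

(x ⊛ y)[n] = Σ(m=0 to 2) x[m] · y[(n-m) mod 3]

Computing each output sample:
(x ⊛ y)[0] = 2
(x ⊛ y)[1] = -2
(x ⊛ y)[2] = -3

x ⊛ y = [2, -2, -3]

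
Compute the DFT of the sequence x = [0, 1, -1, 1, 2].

X[k] = Σ(n=0 to 4) x[n] · ω_5^(nk)
where ω_5 = e^(-2πi/5)

Computing each X[k]:
X[0] = 3
X[1] = 0.9271+2.1266i
X[2] = -2.4271-1.3143i
X[3] = -2.4271+1.3143i
X[4] = 0.9271-2.1266i

X = [3, 0.9271+2.1266i, -2.4271-1.3143i, -2.4271+1.3143i, 0.9271-2.1266i]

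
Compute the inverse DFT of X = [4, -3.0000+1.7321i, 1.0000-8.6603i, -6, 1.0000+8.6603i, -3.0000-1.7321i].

x[n] = (1/6) Σ(k=0 to 5) X[k] · e^(2πikn/6)

Computing each x[n]:
x[0] = -1
x[1] = 3
x[2] = -3
x[3] = 3
x[4] = 3
x[5] = -1

x = [-1, 3, -3, 3, 3, -1]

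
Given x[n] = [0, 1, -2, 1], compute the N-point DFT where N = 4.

X[k] = Σ(n=0 to 3) x[n] · ω_4^(nk)
where ω_4 = e^(-2πi/4)

Computing each X[k]:
X[0] = 0
X[1] = 2
X[2] = -4
X[3] = 2

X = [0, 2, -4, 2]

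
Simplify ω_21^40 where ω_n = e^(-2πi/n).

Since ω_21^21 = 1, powers reduce modulo 21.
40 mod 21 = 19
So ω_21^40 = ω_21^19 = e^(-2πi·19/21)

ω_21^40 = ω_21^19 = 0.8262+0.5633i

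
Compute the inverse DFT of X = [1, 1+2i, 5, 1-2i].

x[n] = (1/4) Σ(k=0 to 3) X[k] · e^(2πikn/4)

Computing each x[n]:
x[0] = 2
x[1] = -2
x[2] = 1
x[3] = 0

x = [2, -2, 1, 0]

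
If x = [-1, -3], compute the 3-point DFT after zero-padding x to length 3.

Original 2-point DFT: [-4, 2]
Zero-padded 3-point DFT provides frequency interpolation.

DFT_3([x, 0, ...]) = [-4, 0.5000+2.5981i, 0.5000-2.5981i]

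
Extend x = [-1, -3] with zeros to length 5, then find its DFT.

Original 2-point DFT: [-4, 2]
Zero-padded 5-point DFT provides frequency interpolation.

DFT_5([x, 0, ...]) = [-4, -1.9271+2.8532i, 1.4271+1.7634i, 1.4271-1.7634i, -1.9271-2.8532i]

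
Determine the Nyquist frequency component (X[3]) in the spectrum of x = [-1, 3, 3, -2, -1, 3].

X[3] = Σ(n=0 to 5) x[n] · ω_6^(3n) where ω_6 = e^(-2πi/6)
= (-1)·ω_6^0 + (3)·ω_6^3 + (3)·ω_6^6 + (-2)·ω_6^9 + (-1)·ω_6^12 + (3)·ω_6^15

X[3] = -3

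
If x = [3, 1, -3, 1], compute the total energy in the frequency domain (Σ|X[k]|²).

Parseval: Σ|x[n]|² = (1/N)Σ|X[k]|², so Σ|X[k]|² = N·Σ|x[n]|² = 4·20.0000

Σ|X[k]|² = N·Σ|x[n]|² = 4·20.0000 = 80.0000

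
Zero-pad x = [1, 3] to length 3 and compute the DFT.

Original 2-point DFT: [4, -2]
Zero-padded 3-point DFT provides frequency interpolation.

DFT_3([x, 0, ...]) = [4, -0.5000-2.5981i, -0.5000+2.5981i]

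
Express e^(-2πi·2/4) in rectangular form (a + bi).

ω_4^2 = e^(-2πi·2/4)
= cos(-2π·2/4) + i·sin(-2π·2/4)
= cos(-4π/4) + i·sin(-4π/4)

ω_4^2 = cos(-4π/4) + i·sin(-4π/4) = -1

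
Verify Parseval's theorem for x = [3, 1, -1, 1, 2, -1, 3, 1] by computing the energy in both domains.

Time domain:
Σ|x[n]|² = |3|² + |1|² + |-1|² + |1|² + |2|² + |-1|² + |3|² + |1|² = 27.0000

Frequency domain:
(1/8)Σ|X[k]|² = (1/8)(|9|² + |2.4142+2.5858i|² + |3+2i|² + |-0.4142-5.4142i|² + |5|² + |-0.4142+5.4142i|² + |3-2i|² + |2.4142-2.5858i|²) = (1/8)·216.0000 = 27.0000

Both sides agree, confirming Parseval's theorem.

Σ|x[n]|² = (1/N)Σ|X[k]|² = 27.0000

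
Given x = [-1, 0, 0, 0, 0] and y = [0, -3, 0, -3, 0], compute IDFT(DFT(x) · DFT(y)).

(x ⊛ y)[n] = Σ(m=0 to 4) x[m] · y[(n-m) mod 5]

Computing each output sample:
(x ⊛ y)[0] = 0
(x ⊛ y)[1] = 3
(x ⊛ y)[2] = 0
(x ⊛ y)[3] = 3
(x ⊛ y)[4] = 0

x ⊛ y = [0, 3, 0, 3, 0]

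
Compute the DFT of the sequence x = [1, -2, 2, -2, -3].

X[k] = Σ(n=0 to 4) x[n] · ω_5^(nk)
where ω_5 = e^(-2πi/5)

Computing each X[k]:
X[0] = -4
X[1] = -0.5451-3.3022i
X[2] = 5.0451+3.2164i
X[3] = 5.0451-3.2164i
X[4] = -0.5451+3.3022i

X = [-4, -0.5451-3.3022i, 5.0451+3.2164i, 5.0451-3.2164i, -0.5451+3.3022i]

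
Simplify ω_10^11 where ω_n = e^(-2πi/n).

Since ω_10^10 = 1, powers reduce modulo 10.
11 mod 10 = 1
So ω_10^11 = ω_10^1 = e^(-2πi·1/10)

ω_10^11 = ω_10^1 = 0.8090-0.5878i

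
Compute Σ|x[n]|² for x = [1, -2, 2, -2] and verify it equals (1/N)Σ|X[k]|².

Time domain:
Σ|x[n]|² = |1|² + |-2|² + |2|² + |-2|² = 13.0000

Frequency domain:
(1/4)Σ|X[k]|² = (1/4)(|-1|² + |-1|² + |7|² + |-1|²) = (1/4)·52.0000 = 13.0000

Both sides agree, confirming Parseval's theorem.

Σ|x[n]|² = (1/N)Σ|X[k]|² = 13.0000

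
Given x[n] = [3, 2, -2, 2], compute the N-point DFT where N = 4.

X[k] = Σ(n=0 to 3) x[n] · ω_4^(nk)
where ω_4 = e^(-2πi/4)

Computing each X[k]:
X[0] = 5
X[1] = 5
X[2] = -3
X[3] = 5

X = [5, 5, -3, 5]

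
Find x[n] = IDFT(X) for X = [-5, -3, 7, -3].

x[n] = (1/4) Σ(k=0 to 3) X[k] · e^(2πikn/4)

Computing each x[n]:
x[0] = -1
x[1] = -3
x[2] = 2
x[3] = -3

x = [-1, -3, 2, -3]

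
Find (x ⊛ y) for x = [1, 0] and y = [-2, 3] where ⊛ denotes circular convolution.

(x ⊛ y)[n] = Σ(m=0 to 1) x[m] · y[(n-m) mod 2]

Computing each output sample:
(x ⊛ y)[0] = -2
(x ⊛ y)[1] = 3

x ⊛ y = [-2, 3]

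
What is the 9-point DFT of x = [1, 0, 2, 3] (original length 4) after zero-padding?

Original 4-point DFT: [6, -1+3i, 0, -1-3i]
Zero-padded 9-point DFT provides frequency interpolation.

DFT_9([x, 0, ...]) = [6, -0.1527-4.5677i, -2.3794+1.9140i, 3.0000+1.7321i, 1.0321-1.3125i, 1.0321+1.3125i, 3.0000-1.7321i, -2.3794-1.9140i, -0.1527+4.5677i]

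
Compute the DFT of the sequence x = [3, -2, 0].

X[k] = Σ(n=0 to 2) x[n] · ω_3^(nk)
where ω_3 = e^(-2πi/3)

Computing each X[k]:
X[0] = 1
X[1] = 4.0000+1.7321i
X[2] = 4.0000-1.7321i

X = [1, 4.0000+1.7321i, 4.0000-1.7321i]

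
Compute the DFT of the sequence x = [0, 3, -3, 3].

X[k] = Σ(n=0 to 3) x[n] · ω_4^(nk)
where ω_4 = e^(-2πi/4)

Computing each X[k]:
X[0] = 3
X[1] = 3
X[2] = -9
X[3] = 3

X = [3, 3, -9, 3]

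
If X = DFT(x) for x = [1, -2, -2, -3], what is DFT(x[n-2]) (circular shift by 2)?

Time shift by 2: X_shifted[k] = ω_4^(2k) · X[k]
Shifted x = [-2, -3, 1, -2]

DFT(x[n-2]) = [-6, -3+1i, 4, -3-1i]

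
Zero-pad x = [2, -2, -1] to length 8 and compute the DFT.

Original 3-point DFT: [-1, 3.5000+0.8660i, 3.5000-0.8660i]
Zero-padded 8-point DFT provides frequency interpolation.

DFT_8([x, 0, ...]) = [-1, 0.5858+2.4142i, 3+2i, 3.4142+0.4142i, 3, 3.4142-0.4142i, 3-2i, 0.5858-2.4142i]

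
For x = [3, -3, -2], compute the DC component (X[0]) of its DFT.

X[0] = Σ(n=0 to 2) x[n] · ω_3^0 = Σ x[n]
= (3) + (-3) + (-2)

X[0] = -2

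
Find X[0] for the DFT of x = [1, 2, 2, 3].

X[0] = Σ(n=0 to 3) x[n] · ω_4^0 = Σ x[n]
= (1) + (2) + (2) + (3)

X[0] = 8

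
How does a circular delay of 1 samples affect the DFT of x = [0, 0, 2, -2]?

Time shift by 1: X_shifted[k] = ω_4^(1k) · X[k]
Shifted x = [-2, 0, 0, 2]

DFT(x[n-1]) = [0, -2+2i, -4, -2-2i]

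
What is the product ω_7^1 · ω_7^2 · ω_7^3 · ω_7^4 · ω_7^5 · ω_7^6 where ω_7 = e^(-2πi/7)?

The primitive 7th roots of unity are ω_7^k for k coprime to 7: k ∈ {1, 2, 3, 4, 5, 6}
Their product equals the constant term of the cyclotomic polynomial Φ_7(x) up to sign.
For n ≥ 3, the product of all primitive nth roots of unity is 1. (For n=1 it is 1; for n=2 it is -1.)

1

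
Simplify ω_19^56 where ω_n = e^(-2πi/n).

Since ω_19^19 = 1, powers reduce modulo 19.
56 mod 19 = 18
So ω_19^56 = ω_19^18 = e^(-2πi·18/19)

ω_19^56 = ω_19^18 = 0.9458+0.3247i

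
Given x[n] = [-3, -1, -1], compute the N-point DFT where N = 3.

X[k] = Σ(n=0 to 2) x[n] · ω_3^(nk)
where ω_3 = e^(-2πi/3)

Computing each X[k]:
X[0] = -5
X[1] = -2
X[2] = -2

X = [-5, -2, -2]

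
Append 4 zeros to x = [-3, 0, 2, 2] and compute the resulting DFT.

Original 4-point DFT: [1, -5+2i, -3, -5-2i]
Zero-padded 8-point DFT provides frequency interpolation.

DFT_8([x, 0, ...]) = [1, -4.4142-3.4142i, -5+2i, -1.5858+0.5858i, -3, -1.5858-0.5858i, -5-2i, -4.4142+3.4142i]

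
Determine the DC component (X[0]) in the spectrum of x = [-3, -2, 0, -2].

X[0] = Σ(n=0 to 3) x[n] · ω_4^0 = Σ x[n]
= (-3) + (-2) + (0) + (-2)

X[0] = -7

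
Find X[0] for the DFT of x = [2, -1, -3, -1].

X[0] = Σ(n=0 to 3) x[n] · ω_4^0 = Σ x[n]
= (2) + (-1) + (-3) + (-1)

X[0] = -3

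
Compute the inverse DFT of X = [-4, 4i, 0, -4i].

x[n] = (1/4) Σ(k=0 to 3) X[k] · e^(2πikn/4)

Computing each x[n]:
x[0] = -1
x[1] = -3
x[2] = -1
x[3] = 1

x = [-1, -3, -1, 1]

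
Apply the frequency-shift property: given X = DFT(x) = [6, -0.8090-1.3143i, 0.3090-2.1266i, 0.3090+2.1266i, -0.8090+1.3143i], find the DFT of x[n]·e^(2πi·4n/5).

Modulation property: DFT(ω_5^(-4n)·x[n]) = X[(k-4) mod 5], so circularly shift X by 4 positions.

X[k-4] = [-0.8090-1.3143i, 0.3090-2.1266i, 0.3090+2.1266i, -0.8090+1.3143i, 6]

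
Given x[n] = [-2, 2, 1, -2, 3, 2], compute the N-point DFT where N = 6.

X[k] = Σ(n=0 to 5) x[n] · ω_6^(nk)
where ω_6 = e^(-2πi/6)

Computing each X[k]:
X[0] = 4
X[1] = 1.7321i
X[2] = -8.0000-1.7321i
X[3] = 0
X[4] = -8.0000+1.7321i
X[5] = -1.7321i

X = [4, 1.7321i, -8.0000-1.7321i, 0, -8.0000+1.7321i, -1.7321i]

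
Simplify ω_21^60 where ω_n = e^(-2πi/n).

Since ω_21^21 = 1, powers reduce modulo 21.
60 mod 21 = 18
So ω_21^60 = ω_21^18 = e^(-2πi·18/21)

ω_21^60 = ω_21^18 = 0.6235+0.7818i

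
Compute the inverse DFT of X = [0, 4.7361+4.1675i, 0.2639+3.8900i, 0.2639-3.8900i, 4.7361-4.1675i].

x[n] = (1/5) Σ(k=0 to 4) X[k] · e^(2πikn/5)

Computing each x[n]:
x[0] = 2
x[1] = -2
x[2] = -1
x[3] = -2
x[4] = 3

x = [2, -2, -1, -2, 3]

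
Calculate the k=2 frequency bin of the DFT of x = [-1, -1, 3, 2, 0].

X[2] = Σ(n=0 to 4) x[n] · ω_5^(2n) where ω_5 = e^(-2πi/5)
= (-1)·ω_5^0 + (-1)·ω_5^2 + (3)·ω_5^4 + (2)·ω_5^6 + (0)·ω_5^8

X[2] = 1.3541+1.5388i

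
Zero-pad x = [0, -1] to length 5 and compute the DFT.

Original 2-point DFT: [-1, 1]
Zero-padded 5-point DFT provides frequency interpolation.

DFT_5([x, 0, ...]) = [-1, -0.3090+0.9511i, 0.8090+0.5878i, 0.8090-0.5878i, -0.3090-0.9511i]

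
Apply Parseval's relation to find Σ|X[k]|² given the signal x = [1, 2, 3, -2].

Parseval: Σ|x[n]|² = (1/N)Σ|X[k]|², so Σ|X[k]|² = N·Σ|x[n]|² = 4·18.0000

Σ|X[k]|² = N·Σ|x[n]|² = 4·18.0000 = 72.0000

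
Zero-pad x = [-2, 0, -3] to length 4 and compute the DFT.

Original 3-point DFT: [-5, -0.5000-2.5981i, -0.5000+2.5981i]
Zero-padded 4-point DFT provides frequency interpolation.

DFT_4([x, 0, ...]) = [-5, 1, -5, 1]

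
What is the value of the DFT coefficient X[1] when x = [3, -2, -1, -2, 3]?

X[1] = Σ(n=0 to 4) x[n] · ω_5^(1n) where ω_5 = e^(-2πi/5)
= (3)·ω_5^0 + (-2)·ω_5^1 + (-1)·ω_5^2 + (-2)·ω_5^3 + (3)·ω_5^4

X[1] = 5.7361+4.1675i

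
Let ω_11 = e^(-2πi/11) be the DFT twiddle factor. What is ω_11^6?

ω_11^6 = e^(-2πi·6/11)
= cos(-2π·6/11) + i·sin(-2π·6/11)
= cos(-12π/11) + i·sin(-12π/11)

ω_11^6 = cos(-12π/11) + i·sin(-12π/11) = -0.9595+0.2817i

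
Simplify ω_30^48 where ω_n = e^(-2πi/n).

Since ω_30^30 = 1, powers reduce modulo 30.
48 mod 30 = 18
So ω_30^48 = ω_30^18 = e^(-2πi·18/30)

ω_30^48 = ω_30^18 = -0.8090+0.5878i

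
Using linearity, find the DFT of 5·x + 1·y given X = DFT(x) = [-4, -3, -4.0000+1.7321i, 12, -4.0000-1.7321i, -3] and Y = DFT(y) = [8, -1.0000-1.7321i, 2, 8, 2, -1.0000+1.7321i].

By linearity: DFT(5x + 1y) = 5·DFT(x) + 1·DFT(y)
= 5·[-4, -3, -4.0000+1.7321i, 12, -4.0000-1.7321i, -3] + 1·[8, -1.0000-1.7321i, 2, 8, 2, -1.0000+1.7321i]

Computing element-wise:
Z[0] = 5·(-4) + 1·(8) = -12
Z[1] = 5·(-3) + 1·(-1.0000-1.7321i) = -16.0000-1.7321i
Z[2] = 5·(-4.0000+1.7321i) + 1·(2) = -18.0000+8.6605i
Z[3] = 5·(12) + 1·(8) = 68
Z[4] = 5·(-4.0000-1.7321i) + 1·(2) = -18.0000-8.6605i
Z[5] = 5·(-3) + 1·(-1.0000+1.7321i) = -16.0000+1.7321i

DFT(5x + 1y) = 5·X + 1·Y = [-12, -16.0000-1.7321i, -18.0000+8.6605i, 68, -18.0000-8.6605i, -16.0000+1.7321i]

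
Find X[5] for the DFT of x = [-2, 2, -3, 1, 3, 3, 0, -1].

X[5] = Σ(n=0 to 7) x[n] · ω_8^(5n) where ω_8 = e^(-2πi/8)
= (-2)·ω_8^0 + (2)·ω_8^5 + (-3)·ω_8^10 + (1)·ω_8^15 + (3)·ω_8^20 + (3)·ω_8^25 + (0)·ω_8^30 + (-1)·ω_8^35

X[5] = -2.8787+3.7071i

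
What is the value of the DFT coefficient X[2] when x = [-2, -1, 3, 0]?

X[2] = Σ(n=0 to 3) x[n] · ω_4^(2n) where ω_4 = e^(-2πi/4)
= (-2)·ω_4^0 + (-1)·ω_4^2 + (3)·ω_4^4 + (0)·ω_4^6

X[2] = 2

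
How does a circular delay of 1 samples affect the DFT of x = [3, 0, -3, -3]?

Time shift by 1: X_shifted[k] = ω_4^(1k) · X[k]
Shifted x = [-3, 3, 0, -3]

DFT(x[n-1]) = [-3, -3-6i, -3, -3+6i]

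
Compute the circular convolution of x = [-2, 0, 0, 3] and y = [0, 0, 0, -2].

(x ⊛ y)[n] = Σ(m=0 to 3) x[m] · y[(n-m) mod 4]

Computing each output sample:
(x ⊛ y)[0] = 0
(x ⊛ y)[1] = 0
(x ⊛ y)[2] = -6
(x ⊛ y)[3] = 4

x ⊛ y = [0, 0, -6, 4]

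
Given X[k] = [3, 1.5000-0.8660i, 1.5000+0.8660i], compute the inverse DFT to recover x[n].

x[n] = (1/3) Σ(k=0 to 2) X[k] · e^(2πikn/3)

Computing each x[n]:
x[0] = 2
x[1] = 1
x[2] = 0

x = [2, 1, 0]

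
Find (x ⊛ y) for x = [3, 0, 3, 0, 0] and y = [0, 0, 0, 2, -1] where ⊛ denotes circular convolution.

(x ⊛ y)[n] = Σ(m=0 to 4) x[m] · y[(n-m) mod 5]

Computing each output sample:
(x ⊛ y)[0] = 6
(x ⊛ y)[1] = -3
(x ⊛ y)[2] = 0
(x ⊛ y)[3] = 6
(x ⊛ y)[4] = -3

x ⊛ y = [6, -3, 0, 6, -3]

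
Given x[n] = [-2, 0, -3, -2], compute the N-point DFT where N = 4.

X[k] = Σ(n=0 to 3) x[n] · ω_4^(nk)
where ω_4 = e^(-2πi/4)

Computing each X[k]:
X[0] = -7
X[1] = 1-2i
X[2] = -3
X[3] = 1+2i

X = [-7, 1-2i, -3, 1+2i]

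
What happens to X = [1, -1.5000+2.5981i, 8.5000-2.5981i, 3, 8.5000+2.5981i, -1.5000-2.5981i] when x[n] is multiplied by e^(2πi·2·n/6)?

Modulation property: DFT(ω_6^(-2n)·x[n]) = X[(k-2) mod 6], so circularly shift X by 2 positions.

X[k-2] = [8.5000+2.5981i, -1.5000-2.5981i, 1, -1.5000+2.5981i, 8.5000-2.5981i, 3]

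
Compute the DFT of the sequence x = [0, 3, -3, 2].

X[k] = Σ(n=0 to 3) x[n] · ω_4^(nk)
where ω_4 = e^(-2πi/4)

Computing each X[k]:
X[0] = 2
X[1] = 3-1i
X[2] = -8
X[3] = 3+1i

X = [2, 3-1i, -8, 3+1i]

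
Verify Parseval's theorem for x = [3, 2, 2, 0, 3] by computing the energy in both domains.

Time domain:
Σ|x[n]|² = |3|² + |2|² + |2|² + |0|² + |3|² = 26.0000

Frequency domain:
(1/5)Σ|X[k]|² = (1/5)(|10|² + |2.9271-0.2245i|² + |-0.4271+2.4899i|² + |-0.4271-2.4899i|² + |2.9271+0.2245i|²) = (1/5)·130.0000 = 26.0000

Both sides agree, confirming Parseval's theorem.

Σ|x[n]|² = (1/N)Σ|X[k]|² = 26.0000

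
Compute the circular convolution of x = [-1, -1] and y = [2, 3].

(x ⊛ y)[n] = Σ(m=0 to 1) x[m] · y[(n-m) mod 2]

Computing each output sample:
(x ⊛ y)[0] = -5
(x ⊛ y)[1] = -5

x ⊛ y = [-5, -5]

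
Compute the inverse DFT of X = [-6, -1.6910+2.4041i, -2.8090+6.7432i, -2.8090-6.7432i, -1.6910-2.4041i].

x[n] = (1/5) Σ(k=0 to 4) X[k] · e^(2πikn/5)

Computing each x[n]:
x[0] = -3
x[1] = -3
x[2] = 1
x[3] = -3
x[4] = 2

x = [-3, -3, 1, -3, 2]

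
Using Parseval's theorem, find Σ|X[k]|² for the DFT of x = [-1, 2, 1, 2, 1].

Parseval: Σ|x[n]|² = (1/N)Σ|X[k]|², so Σ|X[k]|² = N·Σ|x[n]|² = 5·11.0000

Σ|X[k]|² = N·Σ|x[n]|² = 5·11.0000 = 55.0000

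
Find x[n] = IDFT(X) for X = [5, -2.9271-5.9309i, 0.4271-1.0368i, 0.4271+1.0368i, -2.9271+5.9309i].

x[n] = (1/5) Σ(k=0 to 4) X[k] · e^(2πikn/5)

Computing each x[n]:
x[0] = 0
x[1] = 3
x[2] = 3
x[3] = 1
x[4] = -2

x = [0, 3, 3, 1, -2]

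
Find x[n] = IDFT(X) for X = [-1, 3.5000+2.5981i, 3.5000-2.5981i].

x[n] = (1/3) Σ(k=0 to 2) X[k] · e^(2πikn/3)

Computing each x[n]:
x[0] = 2
x[1] = -3
x[2] = 0

x = [2, -3, 0]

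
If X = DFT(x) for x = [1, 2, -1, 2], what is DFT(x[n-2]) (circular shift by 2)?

Time shift by 2: X_shifted[k] = ω_4^(2k) · X[k]
Shifted x = [-1, 2, 1, 2]

DFT(x[n-2]) = [4, -2, -4, -2]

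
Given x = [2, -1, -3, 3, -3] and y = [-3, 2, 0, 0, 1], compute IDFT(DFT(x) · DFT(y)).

(x ⊛ y)[n] = Σ(m=0 to 4) x[m] · y[(n-m) mod 5]

Computing each output sample:
(x ⊛ y)[0] = -13
(x ⊛ y)[1] = 4
(x ⊛ y)[2] = 10
(x ⊛ y)[3] = -18
(x ⊛ y)[4] = 17

x ⊛ y = [-13, 4, 10, -18, 17]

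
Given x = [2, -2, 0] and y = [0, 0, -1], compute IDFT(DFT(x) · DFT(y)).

(x ⊛ y)[n] = Σ(m=0 to 2) x[m] · y[(n-m) mod 3]

Computing each output sample:
(x ⊛ y)[0] = 2
(x ⊛ y)[1] = 0
(x ⊛ y)[2] = -2

x ⊛ y = [2, 0, -2]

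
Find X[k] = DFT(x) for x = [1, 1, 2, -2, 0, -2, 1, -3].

X[k] = Σ(n=0 to 7) x[n] · ω_8^(nk)
where ω_8 = e^(-2πi/8)

Computing each X[k]:
X[0] = -2
X[1] = 2.4142-3.8284i
X[2] = -2-4i
X[3] = -0.4142-1.8284i
X[4] = 10
X[5] = -0.4142+1.8284i
X[6] = -2+4i
X[7] = 2.4142+3.8284i

X = [-2, 2.4142-3.8284i, -2-4i, -0.4142-1.8284i, 10, -0.4142+1.8284i, -2+4i, 2.4142+3.8284i]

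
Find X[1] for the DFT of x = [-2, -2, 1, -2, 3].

X[1] = Σ(n=0 to 4) x[n] · ω_5^(1n) where ω_5 = e^(-2πi/5)
= (-2)·ω_5^0 + (-2)·ω_5^1 + (1)·ω_5^2 + (-2)·ω_5^3 + (3)·ω_5^4

X[1] = -0.8820+2.9919i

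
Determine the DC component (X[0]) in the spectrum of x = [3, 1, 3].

X[0] = Σ(n=0 to 2) x[n] · ω_3^0 = Σ x[n]
= (3) + (1) + (3)

X[0] = 7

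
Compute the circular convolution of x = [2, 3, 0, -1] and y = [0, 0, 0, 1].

(x ⊛ y)[n] = Σ(m=0 to 3) x[m] · y[(n-m) mod 4]

Computing each output sample:
(x ⊛ y)[0] = 3
(x ⊛ y)[1] = 0
(x ⊛ y)[2] = -1
(x ⊛ y)[3] = 2

x ⊛ y = [3, 0, -1, 2]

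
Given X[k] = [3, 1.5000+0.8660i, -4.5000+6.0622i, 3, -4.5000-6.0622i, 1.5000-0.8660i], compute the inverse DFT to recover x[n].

x[n] = (1/6) Σ(k=0 to 5) X[k] · e^(2πikn/6)

Computing each x[n]:
x[0] = 0
x[1] = -1
x[2] = 3
x[3] = -2
x[4] = 0
x[5] = 3

x = [0, -1, 3, -2, 0, 3]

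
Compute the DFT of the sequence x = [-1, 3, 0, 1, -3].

X[k] = Σ(n=0 to 4) x[n] · ω_5^(nk)
where ω_5 = e^(-2πi/5)

Computing each X[k]:
X[0] = 0
X[1] = -1.8090-5.1186i
X[2] = -0.6910-4.4778i
X[3] = -0.6910+4.4778i
X[4] = -1.8090+5.1186i

X = [0, -1.8090-5.1186i, -0.6910-4.4778i, -0.6910+4.4778i, -1.8090+5.1186i]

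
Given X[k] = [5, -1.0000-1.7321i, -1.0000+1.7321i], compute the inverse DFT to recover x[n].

x[n] = (1/3) Σ(k=0 to 2) X[k] · e^(2πikn/3)

Computing each x[n]:
x[0] = 1
x[1] = 3
x[2] = 1

x = [1, 3, 1]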